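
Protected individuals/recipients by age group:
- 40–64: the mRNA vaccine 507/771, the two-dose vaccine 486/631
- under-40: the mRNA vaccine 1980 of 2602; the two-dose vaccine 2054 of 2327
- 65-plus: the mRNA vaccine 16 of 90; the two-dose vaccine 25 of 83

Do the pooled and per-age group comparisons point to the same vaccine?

40–64: the mRNA vaccine 507/771 = 65.8%, the two-dose vaccine 486/631 = 77.0% → the two-dose vaccine
Under-40: the mRNA vaccine 1980/2602 = 76.1%, the two-dose vaccine 2054/2327 = 88.3% → the two-dose vaccine
65-plus: the mRNA vaccine 16/90 = 17.8%, the two-dose vaccine 25/83 = 30.1% → the two-dose vaccine
Overall: the mRNA vaccine 2503/3463 = 72.3%, the two-dose vaccine 2565/3041 = 84.3% → the two-dose vaccine
The two-dose vaccine wins overall and in every age group — no reversal.

Yes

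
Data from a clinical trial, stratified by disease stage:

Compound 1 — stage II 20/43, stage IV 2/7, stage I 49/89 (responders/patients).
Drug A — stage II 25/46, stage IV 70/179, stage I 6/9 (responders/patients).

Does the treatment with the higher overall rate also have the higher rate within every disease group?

No

Stage II: Compound 1 20/43 = 46.5%, Drug A 25/46 = 54.3% → Drug A
Stage IV: Compound 1 2/7 = 28.6%, Drug A 70/179 = 39.1% → Drug A
Stage I: Compound 1 49/89 = 55.1%, Drug A 6/9 = 66.7% → Drug A
Overall: Compound 1 71/139 = 51.1%, Drug A 101/234 = 43.2% → Compound 1
Drug A wins each disease group but Compound 1 wins overall — the comparison reverses. Drug A's patients skew toward stage IV, which has a lower base rate.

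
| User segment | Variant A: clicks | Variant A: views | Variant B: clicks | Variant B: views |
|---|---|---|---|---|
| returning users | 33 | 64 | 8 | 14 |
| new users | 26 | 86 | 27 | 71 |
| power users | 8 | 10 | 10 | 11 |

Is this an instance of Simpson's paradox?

No

Returning users: Variant A 33/64 = 51.6%, Variant B 8/14 = 57.1% → Variant B
New users: Variant A 26/86 = 30.2%, Variant B 27/71 = 38.0% → Variant B
Power users: Variant A 8/10 = 80.0%, Variant B 10/11 = 90.9% → Variant B
Overall: Variant A 67/160 = 41.9%, Variant B 45/96 = 46.9% → Variant B
Variant B wins overall and in every user group — no reversal.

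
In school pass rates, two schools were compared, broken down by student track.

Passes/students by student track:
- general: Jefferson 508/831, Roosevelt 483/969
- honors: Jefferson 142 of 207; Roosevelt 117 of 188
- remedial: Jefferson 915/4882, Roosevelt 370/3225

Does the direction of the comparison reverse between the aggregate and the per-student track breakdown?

No

General: Jefferson 508/831 = 61.1%, Roosevelt 483/969 = 49.8% → Jefferson
Honors: Jefferson 142/207 = 68.6%, Roosevelt 117/188 = 62.2% → Jefferson
Remedial: Jefferson 915/4882 = 18.7%, Roosevelt 370/3225 = 11.5% → Jefferson
Overall: Jefferson 1565/5920 = 26.4%, Roosevelt 970/4382 = 22.1% → Jefferson
Jefferson wins overall and in every student group — no reversal.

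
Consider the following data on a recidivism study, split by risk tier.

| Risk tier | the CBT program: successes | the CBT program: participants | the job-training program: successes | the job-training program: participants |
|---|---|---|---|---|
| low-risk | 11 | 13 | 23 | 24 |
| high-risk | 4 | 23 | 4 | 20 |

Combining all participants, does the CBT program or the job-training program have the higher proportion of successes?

Low-risk: the CBT program 11/13 = 84.6%, the job-training program 23/24 = 95.8% → the job-training program
High-risk: the CBT program 4/23 = 17.4%, the job-training program 4/20 = 20.0% → the job-training program
Overall: the CBT program 15/36 = 41.7%, the job-training program 27/44 = 61.4% → the job-training program

the job-training program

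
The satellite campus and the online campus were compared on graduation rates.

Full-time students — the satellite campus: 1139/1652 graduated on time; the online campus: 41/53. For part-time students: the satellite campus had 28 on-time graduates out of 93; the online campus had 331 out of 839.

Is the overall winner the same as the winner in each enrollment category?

No

Full-time: the satellite campus 1139/1652 = 68.9%, the online campus 41/53 = 77.4% → the online campus
Part-time: the satellite campus 28/93 = 30.1%, the online campus 331/839 = 39.5% → the online campus
Overall: the satellite campus 1167/1745 = 66.9%, the online campus 372/892 = 41.7% → the satellite campus
The online campus wins each enrollment group but the satellite campus wins overall — the comparison reverses. The online campus's students skew toward part-time, which has a lower base rate.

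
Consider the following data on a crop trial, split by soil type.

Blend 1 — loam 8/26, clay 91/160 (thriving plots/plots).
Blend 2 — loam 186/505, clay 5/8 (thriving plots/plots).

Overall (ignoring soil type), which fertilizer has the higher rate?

Blend 1

Loam: Blend 1 8/26 = 30.8%, Blend 2 186/505 = 36.8% → Blend 2
Clay: Blend 1 91/160 = 56.9%, Blend 2 5/8 = 62.5% → Blend 2
Overall: Blend 1 99/186 = 53.2%, Blend 2 191/513 = 37.2% → Blend 1
(Blend 2 wins every soil group but Blend 1 wins overall — Blend 2's plots skew toward the low-rate loam group.)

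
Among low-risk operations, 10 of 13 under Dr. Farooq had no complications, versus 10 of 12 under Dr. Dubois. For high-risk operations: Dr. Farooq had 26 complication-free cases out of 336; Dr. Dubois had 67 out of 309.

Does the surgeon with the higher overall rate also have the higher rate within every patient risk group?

Low-risk: Dr. Farooq 10/13 = 76.9%, Dr. Dubois 10/12 = 83.3% → Dr. Dubois
High-risk: Dr. Farooq 26/336 = 7.7%, Dr. Dubois 67/309 = 21.7% → Dr. Dubois
Overall: Dr. Farooq 36/349 = 10.3%, Dr. Dubois 77/321 = 24.0% → Dr. Dubois
Dr. Dubois wins overall and in every patient risk group — no reversal.

Yes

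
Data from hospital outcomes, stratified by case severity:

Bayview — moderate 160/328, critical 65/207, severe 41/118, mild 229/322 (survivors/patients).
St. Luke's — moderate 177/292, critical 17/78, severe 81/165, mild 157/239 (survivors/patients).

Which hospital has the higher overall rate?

St. Luke's

Moderate: Bayview 160/328 = 48.8%, St. Luke's 177/292 = 60.6% → St. Luke's
Critical: Bayview 65/207 = 31.4%, St. Luke's 17/78 = 21.8% → Bayview
Severe: Bayview 41/118 = 34.7%, St. Luke's 81/165 = 49.1% → St. Luke's
Mild: Bayview 229/322 = 71.1%, St. Luke's 157/239 = 65.7% → Bayview
Overall: Bayview 495/975 = 50.8%, St. Luke's 432/774 = 55.8% → St. Luke's
(Neither sweeps every case group, but St. Luke's has the higher pooled rate.)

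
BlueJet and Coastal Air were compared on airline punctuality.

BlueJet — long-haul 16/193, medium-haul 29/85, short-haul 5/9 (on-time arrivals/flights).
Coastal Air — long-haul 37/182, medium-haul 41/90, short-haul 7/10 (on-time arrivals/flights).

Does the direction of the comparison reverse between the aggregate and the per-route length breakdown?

No

Long-haul: BlueJet 16/193 = 8.3%, Coastal Air 37/182 = 20.3% → Coastal Air
Medium-haul: BlueJet 29/85 = 34.1%, Coastal Air 41/90 = 45.6% → Coastal Air
Short-haul: BlueJet 5/9 = 55.6%, Coastal Air 7/10 = 70.0% → Coastal Air
Overall: BlueJet 50/287 = 17.4%, Coastal Air 85/282 = 30.1% → Coastal Air
Coastal Air wins overall and in every route group — no reversal.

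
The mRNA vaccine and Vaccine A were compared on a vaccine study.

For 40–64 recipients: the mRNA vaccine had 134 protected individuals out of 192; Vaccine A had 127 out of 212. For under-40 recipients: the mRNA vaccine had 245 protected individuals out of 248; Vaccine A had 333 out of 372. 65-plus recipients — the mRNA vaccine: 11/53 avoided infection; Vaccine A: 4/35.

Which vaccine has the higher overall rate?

40–64: the mRNA vaccine 134/192 = 69.8%, Vaccine A 127/212 = 59.9% → the mRNA vaccine
Under-40: the mRNA vaccine 245/248 = 98.8%, Vaccine A 333/372 = 89.5% → the mRNA vaccine
65-plus: the mRNA vaccine 11/53 = 20.8%, Vaccine A 4/35 = 11.4% → the mRNA vaccine
Overall: the mRNA vaccine 390/493 = 79.1%, Vaccine A 464/619 = 75.0% → the mRNA vaccine

the mRNA vaccine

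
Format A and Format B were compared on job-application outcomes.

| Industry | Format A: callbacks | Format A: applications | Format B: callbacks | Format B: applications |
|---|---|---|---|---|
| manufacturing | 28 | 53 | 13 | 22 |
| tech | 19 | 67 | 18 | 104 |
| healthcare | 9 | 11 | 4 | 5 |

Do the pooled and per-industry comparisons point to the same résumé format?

Manufacturing: Format A 28/53 = 52.8%, Format B 13/22 = 59.1% → Format B
Tech: Format A 19/67 = 28.4%, Format B 18/104 = 17.3% → Format A
Healthcare: Format A 9/11 = 81.8%, Format B 4/5 = 80.0% → Format A
Overall: Format A 56/131 = 42.7%, Format B 35/131 = 26.7% → Format A
Neither sweeps: Format A wins 2 of 3 groups, Format B wins 1. Format A wins overall but not every group — no Simpson reversal.

No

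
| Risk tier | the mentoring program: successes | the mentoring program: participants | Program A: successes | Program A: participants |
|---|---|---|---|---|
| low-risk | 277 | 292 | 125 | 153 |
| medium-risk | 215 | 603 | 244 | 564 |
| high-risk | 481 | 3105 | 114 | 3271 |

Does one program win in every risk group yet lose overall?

No

Low-risk: the mentoring program 277/292 = 94.9%, Program A 125/153 = 81.7% → the mentoring program
Medium-risk: the mentoring program 215/603 = 35.7%, Program A 244/564 = 43.3% → Program A
High-risk: the mentoring program 481/3105 = 15.5%, Program A 114/3271 = 3.5% → the mentoring program
Overall: the mentoring program 973/4000 = 24.3%, Program A 483/3988 = 12.1% → the mentoring program
Neither sweeps: the mentoring program wins 2 of 3 groups, Program A wins 1. The mentoring program wins overall but not every group — no Simpson reversal.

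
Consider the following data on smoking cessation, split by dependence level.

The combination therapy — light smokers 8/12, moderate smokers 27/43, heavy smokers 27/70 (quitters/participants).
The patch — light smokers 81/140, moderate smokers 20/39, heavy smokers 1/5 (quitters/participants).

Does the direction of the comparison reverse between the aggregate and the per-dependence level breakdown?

Light smokers: the combination therapy 8/12 = 66.7%, the patch 81/140 = 57.9% → the combination therapy
Moderate smokers: the combination therapy 27/43 = 62.8%, the patch 20/39 = 51.3% → the combination therapy
Heavy smokers: the combination therapy 27/70 = 38.6%, the patch 1/5 = 20.0% → the combination therapy
Overall: the combination therapy 62/125 = 49.6%, the patch 102/184 = 55.4% → the patch
The combination therapy wins each dependence group but the patch wins overall — the comparison reverses. The combination therapy's participants skew toward heavy smokers, which has a lower base rate.

Yes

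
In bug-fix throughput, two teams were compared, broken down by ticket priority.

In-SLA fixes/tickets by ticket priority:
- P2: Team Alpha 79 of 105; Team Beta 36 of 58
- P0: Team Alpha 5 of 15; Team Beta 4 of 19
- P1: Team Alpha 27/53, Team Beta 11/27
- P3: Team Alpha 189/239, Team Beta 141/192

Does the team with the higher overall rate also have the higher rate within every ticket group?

P2: Team Alpha 79/105 = 75.2%, Team Beta 36/58 = 62.1% → Team Alpha
P0: Team Alpha 5/15 = 33.3%, Team Beta 4/19 = 21.1% → Team Alpha
P1: Team Alpha 27/53 = 50.9%, Team Beta 11/27 = 40.7% → Team Alpha
P3: Team Alpha 189/239 = 79.1%, Team Beta 141/192 = 73.4% → Team Alpha
Overall: Team Alpha 300/412 = 72.8%, Team Beta 192/296 = 64.9% → Team Alpha
Team Alpha wins overall and in every ticket group — no reversal.

Yes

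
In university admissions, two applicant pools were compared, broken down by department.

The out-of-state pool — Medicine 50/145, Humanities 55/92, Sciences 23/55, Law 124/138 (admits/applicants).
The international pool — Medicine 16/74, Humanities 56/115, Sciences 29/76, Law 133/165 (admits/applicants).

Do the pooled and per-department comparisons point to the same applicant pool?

Yes

Medicine: the out-of-state pool 50/145 = 34.5%, the international pool 16/74 = 21.6% → the out-of-state pool
Humanities: the out-of-state pool 55/92 = 59.8%, the international pool 56/115 = 48.7% → the out-of-state pool
Sciences: the out-of-state pool 23/55 = 41.8%, the international pool 29/76 = 38.2% → the out-of-state pool
Law: the out-of-state pool 124/138 = 89.9%, the international pool 133/165 = 80.6% → the out-of-state pool
Overall: the out-of-state pool 252/430 = 58.6%, the international pool 234/430 = 54.4% → the out-of-state pool
The out-of-state pool wins overall and in every department group — no reversal.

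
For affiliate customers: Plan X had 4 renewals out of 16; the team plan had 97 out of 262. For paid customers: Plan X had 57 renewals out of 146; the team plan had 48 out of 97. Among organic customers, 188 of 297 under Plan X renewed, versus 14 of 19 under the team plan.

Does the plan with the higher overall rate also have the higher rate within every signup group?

Affiliate: Plan X 4/16 = 25.0%, the team plan 97/262 = 37.0% → the team plan
Paid: Plan X 57/146 = 39.0%, the team plan 48/97 = 49.5% → the team plan
Organic: Plan X 188/297 = 63.3%, the team plan 14/19 = 73.7% → the team plan
Overall: Plan X 249/459 = 54.2%, the team plan 159/378 = 42.1% → Plan X
The team plan wins each signup group but Plan X wins overall — the comparison reverses. The team plan's customers skew toward affiliate, which has a lower base rate.

No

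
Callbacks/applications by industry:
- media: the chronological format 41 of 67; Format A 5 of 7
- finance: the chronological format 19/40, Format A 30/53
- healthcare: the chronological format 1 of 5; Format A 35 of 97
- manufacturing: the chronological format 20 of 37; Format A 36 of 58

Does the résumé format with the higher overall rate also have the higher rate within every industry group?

No

Media: the chronological format 41/67 = 61.2%, Format A 5/7 = 71.4% → Format A
Finance: the chronological format 19/40 = 47.5%, Format A 30/53 = 56.6% → Format A
Healthcare: the chronological format 1/5 = 20.0%, Format A 35/97 = 36.1% → Format A
Manufacturing: the chronological format 20/37 = 54.1%, Format A 36/58 = 62.1% → Format A
Overall: the chronological format 81/149 = 54.4%, Format A 106/215 = 49.3% → the chronological format
Format A wins each industry group but the chronological format wins overall — the comparison reverses. Format A's applications skew toward healthcare, which has a lower base rate.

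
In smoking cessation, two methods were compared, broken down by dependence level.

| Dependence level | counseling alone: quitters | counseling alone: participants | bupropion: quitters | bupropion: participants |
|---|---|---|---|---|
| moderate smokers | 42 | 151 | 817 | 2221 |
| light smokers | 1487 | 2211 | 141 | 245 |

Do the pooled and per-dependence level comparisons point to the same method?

No

Moderate smokers: counseling alone 42/151 = 27.8%, bupropion 817/2221 = 36.8% → bupropion
Light smokers: counseling alone 1487/2211 = 67.3%, bupropion 141/245 = 57.6% → counseling alone
Overall: counseling alone 1529/2362 = 64.7%, bupropion 958/2466 = 38.8% → counseling alone
Neither sweeps: counseling alone wins 1 of 2 groups, bupropion wins 1. Counseling alone wins overall but not every group — no Simpson reversal.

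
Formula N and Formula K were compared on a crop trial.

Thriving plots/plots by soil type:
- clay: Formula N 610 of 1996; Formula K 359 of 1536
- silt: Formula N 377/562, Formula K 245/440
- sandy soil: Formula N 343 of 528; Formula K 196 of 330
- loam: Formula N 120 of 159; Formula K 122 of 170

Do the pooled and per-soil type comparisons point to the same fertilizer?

Yes

Clay: Formula N 610/1996 = 30.6%, Formula K 359/1536 = 23.4% → Formula N
Silt: Formula N 377/562 = 67.1%, Formula K 245/440 = 55.7% → Formula N
Sandy soil: Formula N 343/528 = 65.0%, Formula K 196/330 = 59.4% → Formula N
Loam: Formula N 120/159 = 75.5%, Formula K 122/170 = 71.8% → Formula N
Overall: Formula N 1450/3245 = 44.7%, Formula K 922/2476 = 37.2% → Formula N
Formula N wins overall and in every soil group — no reversal.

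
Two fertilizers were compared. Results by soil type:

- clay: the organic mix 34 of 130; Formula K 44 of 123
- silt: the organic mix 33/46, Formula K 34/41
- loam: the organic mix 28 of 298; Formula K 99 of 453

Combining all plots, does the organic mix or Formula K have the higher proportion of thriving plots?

Clay: the organic mix 34/130 = 26.2%, Formula K 44/123 = 35.8% → Formula K
Silt: the organic mix 33/46 = 71.7%, Formula K 34/41 = 82.9% → Formula K
Loam: the organic mix 28/298 = 9.4%, Formula K 99/453 = 21.9% → Formula K
Overall: the organic mix 95/474 = 20.0%, Formula K 177/617 = 28.7% → Formula K

Formula K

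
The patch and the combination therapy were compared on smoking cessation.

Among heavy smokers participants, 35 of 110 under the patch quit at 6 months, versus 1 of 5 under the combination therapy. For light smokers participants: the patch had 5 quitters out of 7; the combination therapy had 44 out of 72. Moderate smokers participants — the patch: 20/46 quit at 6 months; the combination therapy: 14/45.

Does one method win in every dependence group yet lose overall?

Yes

Heavy smokers: the patch 35/110 = 31.8%, the combination therapy 1/5 = 20.0% → the patch
Light smokers: the patch 5/7 = 71.4%, the combination therapy 44/72 = 61.1% → the patch
Moderate smokers: the patch 20/46 = 43.5%, the combination therapy 14/45 = 31.1% → the patch
Overall: the patch 60/163 = 36.8%, the combination therapy 59/122 = 48.4% → the combination therapy
The patch wins each dependence group but the combination therapy wins overall — the comparison reverses. The patch's participants skew toward heavy smokers, which has a lower base rate.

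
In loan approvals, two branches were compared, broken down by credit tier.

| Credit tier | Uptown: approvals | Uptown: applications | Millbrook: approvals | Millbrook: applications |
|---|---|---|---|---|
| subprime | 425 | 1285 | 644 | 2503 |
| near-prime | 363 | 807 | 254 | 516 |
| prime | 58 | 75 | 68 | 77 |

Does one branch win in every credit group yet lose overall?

No

Subprime: Uptown 425/1285 = 33.1%, Millbrook 644/2503 = 25.7% → Uptown
Near-prime: Uptown 363/807 = 45.0%, Millbrook 254/516 = 49.2% → Millbrook
Prime: Uptown 58/75 = 77.3%, Millbrook 68/77 = 88.3% → Millbrook
Overall: Uptown 846/2167 = 39.0%, Millbrook 966/3096 = 31.2% → Uptown
Neither sweeps: Uptown wins 1 of 3 groups, Millbrook wins 2. Uptown wins overall but not every group — no Simpson reversal.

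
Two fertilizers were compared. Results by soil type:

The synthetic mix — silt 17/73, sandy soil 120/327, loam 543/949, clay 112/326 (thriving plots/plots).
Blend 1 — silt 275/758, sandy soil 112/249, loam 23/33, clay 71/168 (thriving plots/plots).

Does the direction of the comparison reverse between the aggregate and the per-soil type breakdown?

Silt: the synthetic mix 17/73 = 23.3%, Blend 1 275/758 = 36.3% → Blend 1
Sandy soil: the synthetic mix 120/327 = 36.7%, Blend 1 112/249 = 45.0% → Blend 1
Loam: the synthetic mix 543/949 = 57.2%, Blend 1 23/33 = 69.7% → Blend 1
Clay: the synthetic mix 112/326 = 34.4%, Blend 1 71/168 = 42.3% → Blend 1
Overall: the synthetic mix 792/1675 = 47.3%, Blend 1 481/1208 = 39.8% → the synthetic mix
Blend 1 wins each soil group but the synthetic mix wins overall — the comparison reverses. Blend 1's plots skew toward silt, which has a lower base rate.

Yes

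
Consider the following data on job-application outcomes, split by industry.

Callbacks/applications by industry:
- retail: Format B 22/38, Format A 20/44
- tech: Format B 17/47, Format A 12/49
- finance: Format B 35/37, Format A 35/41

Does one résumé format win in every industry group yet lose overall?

Retail: Format B 22/38 = 57.9%, Format A 20/44 = 45.5% → Format B
Tech: Format B 17/47 = 36.2%, Format A 12/49 = 24.5% → Format B
Finance: Format B 35/37 = 94.6%, Format A 35/41 = 85.4% → Format B
Overall: Format B 74/122 = 60.7%, Format A 67/134 = 50.0% → Format B
Format B wins overall and in every industry group — no reversal.

No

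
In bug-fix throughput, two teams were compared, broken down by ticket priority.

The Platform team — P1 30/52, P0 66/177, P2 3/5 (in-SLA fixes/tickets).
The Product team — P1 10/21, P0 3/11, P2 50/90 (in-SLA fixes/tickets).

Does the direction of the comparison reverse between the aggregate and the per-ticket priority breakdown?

P1: the Platform team 30/52 = 57.7%, the Product team 10/21 = 47.6% → the Platform team
P0: the Platform team 66/177 = 37.3%, the Product team 3/11 = 27.3% → the Platform team
P2: the Platform team 3/5 = 60.0%, the Product team 50/90 = 55.6% → the Platform team
Overall: the Platform team 99/234 = 42.3%, the Product team 63/122 = 51.6% → the Product team
The Platform team wins each ticket group but the Product team wins overall — the comparison reverses. The Platform team's tickets skew toward P0, which has a lower base rate.

Yes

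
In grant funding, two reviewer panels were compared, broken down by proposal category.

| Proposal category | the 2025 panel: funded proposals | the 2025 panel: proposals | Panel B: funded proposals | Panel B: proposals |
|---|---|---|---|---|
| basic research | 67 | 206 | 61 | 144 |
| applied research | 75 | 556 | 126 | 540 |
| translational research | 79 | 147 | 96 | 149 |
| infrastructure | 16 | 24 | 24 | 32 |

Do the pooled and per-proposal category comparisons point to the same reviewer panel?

Basic research: the 2025 panel 67/206 = 32.5%, Panel B 61/144 = 42.4% → Panel B
Applied research: the 2025 panel 75/556 = 13.5%, Panel B 126/540 = 23.3% → Panel B
Translational research: the 2025 panel 79/147 = 53.7%, Panel B 96/149 = 64.4% → Panel B
Infrastructure: the 2025 panel 16/24 = 66.7%, Panel B 24/32 = 75.0% → Panel B
Overall: the 2025 panel 237/933 = 25.4%, Panel B 307/865 = 35.5% → Panel B
Panel B wins overall and in every proposal group — no reversal.

Yes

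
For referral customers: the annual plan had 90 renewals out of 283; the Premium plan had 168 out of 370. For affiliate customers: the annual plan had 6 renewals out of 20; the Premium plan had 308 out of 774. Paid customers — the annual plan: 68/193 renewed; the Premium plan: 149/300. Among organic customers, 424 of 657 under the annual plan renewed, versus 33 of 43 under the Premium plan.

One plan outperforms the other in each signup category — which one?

Referral: the annual plan 90/283 = 31.8%, the Premium plan 168/370 = 45.4% → the Premium plan
Affiliate: the annual plan 6/20 = 30.0%, the Premium plan 308/774 = 39.8% → the Premium plan
Paid: the annual plan 68/193 = 35.2%, the Premium plan 149/300 = 49.7% → the Premium plan
Organic: the annual plan 424/657 = 64.5%, the Premium plan 33/43 = 76.7% → the Premium plan
The Premium plan has the higher rate in all 4 groups.

the Premium plan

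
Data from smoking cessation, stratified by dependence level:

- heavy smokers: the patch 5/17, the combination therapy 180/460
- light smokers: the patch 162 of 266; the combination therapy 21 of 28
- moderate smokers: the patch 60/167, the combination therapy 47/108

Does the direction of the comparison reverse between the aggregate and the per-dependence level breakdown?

Heavy smokers: the patch 5/17 = 29.4%, the combination therapy 180/460 = 39.1% → the combination therapy
Light smokers: the patch 162/266 = 60.9%, the combination therapy 21/28 = 75.0% → the combination therapy
Moderate smokers: the patch 60/167 = 35.9%, the combination therapy 47/108 = 43.5% → the combination therapy
Overall: the patch 227/450 = 50.4%, the combination therapy 248/596 = 41.6% → the patch
The combination therapy wins each dependence group but the patch wins overall — the comparison reverses. The combination therapy's participants skew toward heavy smokers, which has a lower base rate.

Yes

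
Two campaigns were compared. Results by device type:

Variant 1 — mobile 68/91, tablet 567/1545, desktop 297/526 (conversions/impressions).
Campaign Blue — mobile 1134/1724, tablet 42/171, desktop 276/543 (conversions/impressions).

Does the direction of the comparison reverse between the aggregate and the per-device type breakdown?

Yes

Mobile: Variant 1 68/91 = 74.7%, Campaign Blue 1134/1724 = 65.8% → Variant 1
Tablet: Variant 1 567/1545 = 36.7%, Campaign Blue 42/171 = 24.6% → Variant 1
Desktop: Variant 1 297/526 = 56.5%, Campaign Blue 276/543 = 50.8% → Variant 1
Overall: Variant 1 932/2162 = 43.1%, Campaign Blue 1452/2438 = 59.6% → Campaign Blue
Variant 1 wins each device group but Campaign Blue wins overall — the comparison reverses. Variant 1's impressions skew toward tablet, which has a lower base rate.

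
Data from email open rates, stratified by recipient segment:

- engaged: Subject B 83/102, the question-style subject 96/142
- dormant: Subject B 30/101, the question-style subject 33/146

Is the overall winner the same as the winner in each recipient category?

Engaged: Subject B 83/102 = 81.4%, the question-style subject 96/142 = 67.6% → Subject B
Dormant: Subject B 30/101 = 29.7%, the question-style subject 33/146 = 22.6% → Subject B
Overall: Subject B 113/203 = 55.7%, the question-style subject 129/288 = 44.8% → Subject B
Subject B wins overall and in every recipient group — no reversal.

Yes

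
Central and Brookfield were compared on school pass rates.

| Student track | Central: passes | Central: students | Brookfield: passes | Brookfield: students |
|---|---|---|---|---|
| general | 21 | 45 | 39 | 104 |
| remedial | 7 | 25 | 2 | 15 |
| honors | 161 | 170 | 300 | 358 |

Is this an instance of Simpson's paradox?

General: Central 21/45 = 46.7%, Brookfield 39/104 = 37.5% → Central
Remedial: Central 7/25 = 28.0%, Brookfield 2/15 = 13.3% → Central
Honors: Central 161/170 = 94.7%, Brookfield 300/358 = 83.8% → Central
Overall: Central 189/240 = 78.8%, Brookfield 341/477 = 71.5% → Central
Central wins overall and in every student group — no reversal.

No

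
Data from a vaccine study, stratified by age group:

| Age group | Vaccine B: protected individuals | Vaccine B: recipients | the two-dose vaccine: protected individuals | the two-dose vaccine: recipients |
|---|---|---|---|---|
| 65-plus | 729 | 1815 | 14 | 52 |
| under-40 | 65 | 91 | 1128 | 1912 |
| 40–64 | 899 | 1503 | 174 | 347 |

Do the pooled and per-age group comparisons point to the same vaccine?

65-plus: Vaccine B 729/1815 = 40.2%, the two-dose vaccine 14/52 = 26.9% → Vaccine B
Under-40: Vaccine B 65/91 = 71.4%, the two-dose vaccine 1128/1912 = 59.0% → Vaccine B
40–64: Vaccine B 899/1503 = 59.8%, the two-dose vaccine 174/347 = 50.1% → Vaccine B
Overall: Vaccine B 1693/3409 = 49.7%, the two-dose vaccine 1316/2311 = 56.9% → the two-dose vaccine
Vaccine B wins each age group but the two-dose vaccine wins overall — the comparison reverses. Vaccine B's recipients skew toward 65-plus, which has a lower base rate.

No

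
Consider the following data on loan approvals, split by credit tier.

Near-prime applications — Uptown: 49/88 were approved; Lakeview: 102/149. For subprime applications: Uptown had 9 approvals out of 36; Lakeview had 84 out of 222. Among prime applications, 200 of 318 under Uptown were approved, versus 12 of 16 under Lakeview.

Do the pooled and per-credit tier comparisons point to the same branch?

Near-prime: Uptown 49/88 = 55.7%, Lakeview 102/149 = 68.5% → Lakeview
Subprime: Uptown 9/36 = 25.0%, Lakeview 84/222 = 37.8% → Lakeview
Prime: Uptown 200/318 = 62.9%, Lakeview 12/16 = 75.0% → Lakeview
Overall: Uptown 258/442 = 58.4%, Lakeview 198/387 = 51.2% → Uptown
Lakeview wins each credit group but Uptown wins overall — the comparison reverses. Lakeview's applications skew toward subprime, which has a lower base rate.

No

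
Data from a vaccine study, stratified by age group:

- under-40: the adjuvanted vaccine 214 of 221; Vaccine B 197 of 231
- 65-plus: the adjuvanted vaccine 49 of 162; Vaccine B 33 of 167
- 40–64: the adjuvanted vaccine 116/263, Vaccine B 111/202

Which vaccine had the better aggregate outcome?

Under-40: the adjuvanted vaccine 214/221 = 96.8%, Vaccine B 197/231 = 85.3% → the adjuvanted vaccine
65-plus: the adjuvanted vaccine 49/162 = 30.2%, Vaccine B 33/167 = 19.8% → the adjuvanted vaccine
40–64: the adjuvanted vaccine 116/263 = 44.1%, Vaccine B 111/202 = 55.0% → Vaccine B
Overall: the adjuvanted vaccine 379/646 = 58.7%, Vaccine B 341/600 = 56.8% → the adjuvanted vaccine
(Neither sweeps every age group, but the adjuvanted vaccine has the higher pooled rate.)

the adjuvanted vaccine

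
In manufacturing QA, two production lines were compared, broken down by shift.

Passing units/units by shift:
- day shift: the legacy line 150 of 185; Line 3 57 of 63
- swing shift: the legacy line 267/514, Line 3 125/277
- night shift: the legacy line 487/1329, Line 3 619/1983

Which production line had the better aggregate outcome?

the legacy line

Day shift: the legacy line 150/185 = 81.1%, Line 3 57/63 = 90.5% → Line 3
Swing shift: the legacy line 267/514 = 51.9%, Line 3 125/277 = 45.1% → the legacy line
Night shift: the legacy line 487/1329 = 36.6%, Line 3 619/1983 = 31.2% → the legacy line
Overall: the legacy line 904/2028 = 44.6%, Line 3 801/2323 = 34.5% → the legacy line
(Neither sweeps every shift group, but the legacy line has the higher pooled rate.)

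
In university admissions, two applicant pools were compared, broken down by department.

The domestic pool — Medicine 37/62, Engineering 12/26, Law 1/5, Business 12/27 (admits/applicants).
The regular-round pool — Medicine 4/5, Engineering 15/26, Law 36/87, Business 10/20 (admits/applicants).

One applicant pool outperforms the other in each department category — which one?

the regular-round pool

Medicine: the domestic pool 37/62 = 59.7%, the regular-round pool 4/5 = 80.0% → the regular-round pool
Engineering: the domestic pool 12/26 = 46.2%, the regular-round pool 15/26 = 57.7% → the regular-round pool
Law: the domestic pool 1/5 = 20.0%, the regular-round pool 36/87 = 41.4% → the regular-round pool
Business: the domestic pool 12/27 = 44.4%, the regular-round pool 10/20 = 50.0% → the regular-round pool
The regular-round pool has the higher rate in all 4 groups.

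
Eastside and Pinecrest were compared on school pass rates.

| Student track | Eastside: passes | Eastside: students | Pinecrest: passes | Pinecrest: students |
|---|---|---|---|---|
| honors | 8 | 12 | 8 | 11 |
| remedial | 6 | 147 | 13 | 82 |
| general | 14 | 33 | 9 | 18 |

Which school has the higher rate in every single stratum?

Honors: Eastside 8/12 = 66.7%, Pinecrest 8/11 = 72.7% → Pinecrest
Remedial: Eastside 6/147 = 4.1%, Pinecrest 13/82 = 15.9% → Pinecrest
General: Eastside 14/33 = 42.4%, Pinecrest 9/18 = 50.0% → Pinecrest
Pinecrest has the higher rate in all 3 groups.

Pinecrest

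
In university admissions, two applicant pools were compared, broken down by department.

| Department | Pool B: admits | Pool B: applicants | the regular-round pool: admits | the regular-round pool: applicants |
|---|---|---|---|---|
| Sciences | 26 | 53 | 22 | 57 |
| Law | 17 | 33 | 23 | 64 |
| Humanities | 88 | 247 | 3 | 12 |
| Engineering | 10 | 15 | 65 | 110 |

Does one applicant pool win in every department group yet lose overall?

Sciences: Pool B 26/53 = 49.1%, the regular-round pool 22/57 = 38.6% → Pool B
Law: Pool B 17/33 = 51.5%, the regular-round pool 23/64 = 35.9% → Pool B
Humanities: Pool B 88/247 = 35.6%, the regular-round pool 3/12 = 25.0% → Pool B
Engineering: Pool B 10/15 = 66.7%, the regular-round pool 65/110 = 59.1% → Pool B
Overall: Pool B 141/348 = 40.5%, the regular-round pool 113/243 = 46.5% → the regular-round pool
Pool B wins each department group but the regular-round pool wins overall — the comparison reverses. Pool B's applicants skew toward Humanities, which has a lower base rate.

Yes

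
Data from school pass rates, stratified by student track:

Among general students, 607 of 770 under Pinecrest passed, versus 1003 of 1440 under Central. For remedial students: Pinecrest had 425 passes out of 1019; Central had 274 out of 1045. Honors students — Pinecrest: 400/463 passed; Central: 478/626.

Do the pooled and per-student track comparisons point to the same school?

Yes

General: Pinecrest 607/770 = 78.8%, Central 1003/1440 = 69.7% → Pinecrest
Remedial: Pinecrest 425/1019 = 41.7%, Central 274/1045 = 26.2% → Pinecrest
Honors: Pinecrest 400/463 = 86.4%, Central 478/626 = 76.4% → Pinecrest
Overall: Pinecrest 1432/2252 = 63.6%, Central 1755/3111 = 56.4% → Pinecrest
Pinecrest wins overall and in every student group — no reversal.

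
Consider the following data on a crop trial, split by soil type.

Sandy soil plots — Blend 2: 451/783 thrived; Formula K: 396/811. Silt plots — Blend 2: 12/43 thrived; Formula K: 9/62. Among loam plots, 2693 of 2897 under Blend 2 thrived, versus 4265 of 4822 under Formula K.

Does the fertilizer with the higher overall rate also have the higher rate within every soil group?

Sandy soil: Blend 2 451/783 = 57.6%, Formula K 396/811 = 48.8% → Blend 2
Silt: Blend 2 12/43 = 27.9%, Formula K 9/62 = 14.5% → Blend 2
Loam: Blend 2 2693/2897 = 93.0%, Formula K 4265/4822 = 88.4% → Blend 2
Overall: Blend 2 3156/3723 = 84.8%, Formula K 4670/5695 = 82.0% → Blend 2
Blend 2 wins overall and in every soil group — no reversal.

Yes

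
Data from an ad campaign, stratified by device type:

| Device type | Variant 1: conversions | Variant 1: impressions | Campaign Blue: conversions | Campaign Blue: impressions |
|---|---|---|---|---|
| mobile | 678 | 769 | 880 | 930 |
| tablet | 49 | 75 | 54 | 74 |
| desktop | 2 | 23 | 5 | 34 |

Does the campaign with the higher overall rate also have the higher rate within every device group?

Yes

Mobile: Variant 1 678/769 = 88.2%, Campaign Blue 880/930 = 94.6% → Campaign Blue
Tablet: Variant 1 49/75 = 65.3%, Campaign Blue 54/74 = 73.0% → Campaign Blue
Desktop: Variant 1 2/23 = 8.7%, Campaign Blue 5/34 = 14.7% → Campaign Blue
Overall: Variant 1 729/867 = 84.1%, Campaign Blue 939/1038 = 90.5% → Campaign Blue
Campaign Blue wins overall and in every device group — no reversal.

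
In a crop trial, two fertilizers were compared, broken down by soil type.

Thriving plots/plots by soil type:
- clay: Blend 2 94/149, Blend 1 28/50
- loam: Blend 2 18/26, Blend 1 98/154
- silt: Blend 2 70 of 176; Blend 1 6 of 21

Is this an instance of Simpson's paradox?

Clay: Blend 2 94/149 = 63.1%, Blend 1 28/50 = 56.0% → Blend 2
Loam: Blend 2 18/26 = 69.2%, Blend 1 98/154 = 63.6% → Blend 2
Silt: Blend 2 70/176 = 39.8%, Blend 1 6/21 = 28.6% → Blend 2
Overall: Blend 2 182/351 = 51.9%, Blend 1 132/225 = 58.7% → Blend 1
Blend 2 wins each soil group but Blend 1 wins overall — the comparison reverses. Blend 2's plots skew toward silt, which has a lower base rate.

Yes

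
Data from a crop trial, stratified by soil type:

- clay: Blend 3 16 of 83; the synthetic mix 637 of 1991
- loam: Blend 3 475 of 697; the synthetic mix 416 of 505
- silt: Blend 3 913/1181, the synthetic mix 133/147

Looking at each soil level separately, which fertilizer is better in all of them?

the synthetic mix

Clay: Blend 3 16/83 = 19.3%, the synthetic mix 637/1991 = 32.0% → the synthetic mix
Loam: Blend 3 475/697 = 68.1%, the synthetic mix 416/505 = 82.4% → the synthetic mix
Silt: Blend 3 913/1181 = 77.3%, the synthetic mix 133/147 = 90.5% → the synthetic mix
The synthetic mix has the higher rate in all 3 groups.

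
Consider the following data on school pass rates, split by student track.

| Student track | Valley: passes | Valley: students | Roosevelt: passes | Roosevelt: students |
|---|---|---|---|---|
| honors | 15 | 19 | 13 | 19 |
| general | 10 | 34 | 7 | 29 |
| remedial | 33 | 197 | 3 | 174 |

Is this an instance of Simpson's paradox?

No

Honors: Valley 15/19 = 78.9%, Roosevelt 13/19 = 68.4% → Valley
General: Valley 10/34 = 29.4%, Roosevelt 7/29 = 24.1% → Valley
Remedial: Valley 33/197 = 16.8%, Roosevelt 3/174 = 1.7% → Valley
Overall: Valley 58/250 = 23.2%, Roosevelt 23/222 = 10.4% → Valley
Valley wins overall and in every student group — no reversal.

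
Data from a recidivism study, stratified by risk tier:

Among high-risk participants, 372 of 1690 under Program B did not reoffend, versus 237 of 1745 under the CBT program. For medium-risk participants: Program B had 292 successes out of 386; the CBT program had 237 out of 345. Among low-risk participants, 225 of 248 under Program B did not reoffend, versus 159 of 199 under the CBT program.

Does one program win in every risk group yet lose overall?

High-risk: Program B 372/1690 = 22.0%, the CBT program 237/1745 = 13.6% → Program B
Medium-risk: Program B 292/386 = 75.6%, the CBT program 237/345 = 68.7% → Program B
Low-risk: Program B 225/248 = 90.7%, the CBT program 159/199 = 79.9% → Program B
Overall: Program B 889/2324 = 38.3%, the CBT program 633/2289 = 27.7% → Program B
Program B wins overall and in every risk group — no reversal.

No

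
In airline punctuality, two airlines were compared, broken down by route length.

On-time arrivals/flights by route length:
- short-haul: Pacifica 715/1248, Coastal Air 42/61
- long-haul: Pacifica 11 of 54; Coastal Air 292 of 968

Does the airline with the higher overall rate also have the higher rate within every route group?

Short-haul: Pacifica 715/1248 = 57.3%, Coastal Air 42/61 = 68.9% → Coastal Air
Long-haul: Pacifica 11/54 = 20.4%, Coastal Air 292/968 = 30.2% → Coastal Air
Overall: Pacifica 726/1302 = 55.8%, Coastal Air 334/1029 = 32.5% → Pacifica
Coastal Air wins each route group but Pacifica wins overall — the comparison reverses. Coastal Air's flights skew toward long-haul, which has a lower base rate.

No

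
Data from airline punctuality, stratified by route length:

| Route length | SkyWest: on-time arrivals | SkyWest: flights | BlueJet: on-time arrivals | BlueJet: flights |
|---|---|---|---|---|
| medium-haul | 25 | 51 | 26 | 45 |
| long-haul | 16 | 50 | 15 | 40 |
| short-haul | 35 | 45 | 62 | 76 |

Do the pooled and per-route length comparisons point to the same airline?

Yes

Medium-haul: SkyWest 25/51 = 49.0%, BlueJet 26/45 = 57.8% → BlueJet
Long-haul: SkyWest 16/50 = 32.0%, BlueJet 15/40 = 37.5% → BlueJet
Short-haul: SkyWest 35/45 = 77.8%, BlueJet 62/76 = 81.6% → BlueJet
Overall: SkyWest 76/146 = 52.1%, BlueJet 103/161 = 64.0% → BlueJet
BlueJet wins overall and in every route group — no reversal.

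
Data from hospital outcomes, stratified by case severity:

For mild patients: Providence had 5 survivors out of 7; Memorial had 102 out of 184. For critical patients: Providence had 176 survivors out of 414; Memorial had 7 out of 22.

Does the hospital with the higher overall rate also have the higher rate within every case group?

Mild: Providence 5/7 = 71.4%, Memorial 102/184 = 55.4% → Providence
Critical: Providence 176/414 = 42.5%, Memorial 7/22 = 31.8% → Providence
Overall: Providence 181/421 = 43.0%, Memorial 109/206 = 52.9% → Memorial
Providence wins each case group but Memorial wins overall — the comparison reverses. Providence's patients skew toward critical, which has a lower base rate.

No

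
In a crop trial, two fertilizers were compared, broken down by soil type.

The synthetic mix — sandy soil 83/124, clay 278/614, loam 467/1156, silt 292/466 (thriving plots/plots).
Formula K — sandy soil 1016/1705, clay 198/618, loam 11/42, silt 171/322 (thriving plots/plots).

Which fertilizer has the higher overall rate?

Sandy soil: the synthetic mix 83/124 = 66.9%, Formula K 1016/1705 = 59.6% → the synthetic mix
Clay: the synthetic mix 278/614 = 45.3%, Formula K 198/618 = 32.0% → the synthetic mix
Loam: the synthetic mix 467/1156 = 40.4%, Formula K 11/42 = 26.2% → the synthetic mix
Silt: the synthetic mix 292/466 = 62.7%, Formula K 171/322 = 53.1% → the synthetic mix
Overall: the synthetic mix 1120/2360 = 47.5%, Formula K 1396/2687 = 52.0% → Formula K
(The synthetic mix wins every soil group but Formula K wins overall — the synthetic mix's plots skew toward the low-rate loam group.)

Formula K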